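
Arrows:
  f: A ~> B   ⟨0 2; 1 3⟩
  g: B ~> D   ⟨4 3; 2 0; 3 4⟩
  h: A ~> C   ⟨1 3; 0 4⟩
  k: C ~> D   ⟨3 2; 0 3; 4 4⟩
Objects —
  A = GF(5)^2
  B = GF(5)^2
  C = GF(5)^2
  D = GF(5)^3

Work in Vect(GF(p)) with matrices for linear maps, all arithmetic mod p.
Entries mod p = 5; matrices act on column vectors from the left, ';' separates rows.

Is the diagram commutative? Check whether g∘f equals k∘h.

Answer: DOES NOT COMMUTE

Derivation:
Path 1 = f;g:
  e0=⟨1,0⟩ f~>⟨0,1⟩ g~>⟨3,0,4⟩
  e1=⟨0,1⟩ f~>⟨2,3⟩ g~>⟨2,4,3⟩
  ⟦path⟧₁ = ⟨3 2; 0 4; 4 3⟩
Path 2 = h;k:
  e0=⟨1,0⟩ h~>⟨1,0⟩ k~>⟨3,0,4⟩
  e1=⟨0,1⟩ h~>⟨3,4⟩ k~>⟨2,2,3⟩
  ⟦path⟧₂ = ⟨3 2; 0 2; 4 3⟩
Equal? distinct morphisms ✗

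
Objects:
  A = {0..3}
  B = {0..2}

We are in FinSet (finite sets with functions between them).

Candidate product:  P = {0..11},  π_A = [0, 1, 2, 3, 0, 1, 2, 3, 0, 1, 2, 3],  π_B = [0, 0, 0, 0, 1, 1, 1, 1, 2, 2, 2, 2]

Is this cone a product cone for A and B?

|A|·|B| = 4·3 = 12;  |P| = 12
Check the pairing map k ↦ (π_A(k), π_B(k)):
  0 ↦ (0,0)
  1 ↦ (1,0)
  2 ↦ (2,0)
  3 ↦ (3,0)
  4 ↦ (0,1)
  5 ↦ (1,1)
  6 ↦ (2,1)
  7 ↦ (3,1)
  8 ↦ (0,2)
  9 ↦ (1,2)
  10 ↦ (2,2)
  11 ↦ (3,2)
distinct pairs in image: 12 / 12 needed
  → bijection onto A×B; projections well-typed.

Answer: VALID PRODUCT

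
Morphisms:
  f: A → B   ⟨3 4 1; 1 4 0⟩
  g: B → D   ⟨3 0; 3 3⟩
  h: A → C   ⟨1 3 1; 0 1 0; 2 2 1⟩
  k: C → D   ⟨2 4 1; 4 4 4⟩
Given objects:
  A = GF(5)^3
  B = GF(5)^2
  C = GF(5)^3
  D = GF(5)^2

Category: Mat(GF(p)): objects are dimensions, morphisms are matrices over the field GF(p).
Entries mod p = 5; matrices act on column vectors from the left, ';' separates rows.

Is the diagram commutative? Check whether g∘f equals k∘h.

Answer: COMMUTES

Trace:
Path 1 = f;g:
  e0=[1,0,0] f→[3,1] g→[4,2]
  e1=[0,1,0] f→[4,4] g→[2,4]
  e2=[0,0,1] f→[1,0] g→[3,3]
  ⟦path⟧₁ = ⟨4 2 3; 2 4 3⟩
Path 2 = h;k:
  e0=[1,0,0] h→[1,0,2] k→[4,2]
  e1=[0,1,0] h→[3,1,2] k→[2,4]
  e2=[0,0,1] h→[1,0,1] k→[3,3]
  ⟦path⟧₂ = ⟨4 2 3; 2 4 3⟩
Equal? equal; square commutes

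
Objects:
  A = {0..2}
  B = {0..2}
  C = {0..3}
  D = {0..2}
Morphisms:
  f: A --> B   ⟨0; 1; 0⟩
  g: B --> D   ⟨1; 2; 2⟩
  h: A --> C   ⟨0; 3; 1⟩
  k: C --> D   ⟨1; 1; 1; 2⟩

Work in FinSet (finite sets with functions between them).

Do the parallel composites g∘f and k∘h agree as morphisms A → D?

Path 1 = f;g:
  0 f-->0 g-->1
  1 f-->1 g-->2
  2 f-->0 g-->1
  ⟦path⟧₁ = ⟨1; 2; 1⟩
Path 2 = h;k:
  0 h-->0 k-->1
  1 h-->3 k-->2
  2 h-->1 k-->1
  ⟦path⟧₂ = ⟨1; 2; 1⟩
Equal? YES — commutes

Answer: COMMUTES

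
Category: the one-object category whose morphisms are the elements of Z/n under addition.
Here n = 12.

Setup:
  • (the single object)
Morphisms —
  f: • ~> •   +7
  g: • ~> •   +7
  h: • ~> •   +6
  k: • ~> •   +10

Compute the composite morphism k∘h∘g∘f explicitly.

Answer: +6

Work:
  0 +7≡7 +7≡2 +6≡8 +10≡6  (mod 12)
result: +6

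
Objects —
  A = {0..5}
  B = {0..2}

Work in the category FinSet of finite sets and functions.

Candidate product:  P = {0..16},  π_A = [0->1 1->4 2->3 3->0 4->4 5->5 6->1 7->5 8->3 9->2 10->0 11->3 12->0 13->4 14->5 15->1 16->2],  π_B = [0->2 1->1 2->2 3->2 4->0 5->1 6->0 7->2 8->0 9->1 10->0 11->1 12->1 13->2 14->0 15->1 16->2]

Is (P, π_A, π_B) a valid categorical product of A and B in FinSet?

|A|·|B| = 6·3 = 18;  |P| = 17
  → cardinalities differ; no bijection possible.

Answer: NOT A VALID PRODUCT — |P|=17 ≠ |A|·|B|=18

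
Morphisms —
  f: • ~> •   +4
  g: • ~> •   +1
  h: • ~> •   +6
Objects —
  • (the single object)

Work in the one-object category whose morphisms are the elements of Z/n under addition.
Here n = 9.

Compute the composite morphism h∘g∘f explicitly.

  0 +4≡4 +1≡5 +6≡2  (mod 9)
result: +2

Answer: +2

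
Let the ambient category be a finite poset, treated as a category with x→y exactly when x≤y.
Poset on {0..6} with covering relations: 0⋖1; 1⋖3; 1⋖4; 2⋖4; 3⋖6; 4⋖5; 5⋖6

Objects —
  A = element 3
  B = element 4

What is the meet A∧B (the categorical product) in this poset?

Common predecessors of 3,4: {0,1}
  0 <= 1
  1 <= 1
glb = 1

Answer: A∧B = 1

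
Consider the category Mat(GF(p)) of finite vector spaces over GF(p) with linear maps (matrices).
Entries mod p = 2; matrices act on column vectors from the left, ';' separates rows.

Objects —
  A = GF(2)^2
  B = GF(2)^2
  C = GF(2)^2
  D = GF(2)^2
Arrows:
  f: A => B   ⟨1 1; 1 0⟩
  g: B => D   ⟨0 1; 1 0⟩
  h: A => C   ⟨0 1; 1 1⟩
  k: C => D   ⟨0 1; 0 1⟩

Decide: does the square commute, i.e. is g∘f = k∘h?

Path 1 = f;g:
  e0=[1,0] f=>[1,1] g=>[1,1]
  e1=[0,1] f=>[1,0] g=>[0,1]
  ⟦path⟧₁ = ⟨1 0; 1 1⟩
Path 2 = h;k:
  e0=[1,0] h=>[0,1] k=>[1,1]
  e1=[0,1] h=>[1,1] k=>[1,1]
  ⟦path⟧₂ = ⟨1 1; 1 1⟩
Equal? differ; not commutative

Answer: DOES NOT COMMUTE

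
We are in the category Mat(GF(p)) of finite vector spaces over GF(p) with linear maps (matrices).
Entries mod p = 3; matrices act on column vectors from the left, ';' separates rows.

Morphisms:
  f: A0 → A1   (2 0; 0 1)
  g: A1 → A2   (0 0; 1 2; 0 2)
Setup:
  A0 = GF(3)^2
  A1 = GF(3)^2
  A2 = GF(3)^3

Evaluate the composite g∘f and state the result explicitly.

  e0=[1,0] f→[2,0] g→[0,2,0]
  e1=[0,1] f→[0,1] g→[0,2,2]
result: (0 0; 2 2; 0 2)

Answer: (0 0; 2 2; 0 2)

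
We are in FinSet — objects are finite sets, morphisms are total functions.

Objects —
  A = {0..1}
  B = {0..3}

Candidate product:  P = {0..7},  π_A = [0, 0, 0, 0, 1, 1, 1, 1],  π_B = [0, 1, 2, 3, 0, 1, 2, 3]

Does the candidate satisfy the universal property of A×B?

Answer: VALID PRODUCT

Derivation:
|A|·|B| = 2·4 = 8;  |P| = 8
Check the pairing map k ↦ (π_A(k), π_B(k)):
  0 -> (0,0)
  1 -> (0,1)
  2 -> (0,2)
  3 -> (0,3)
  4 -> (1,0)
  5 -> (1,1)
  6 -> (1,2)
  7 -> (1,3)
distinct pairs in image: 8 / 8 needed
  → bijection onto A×B; projections well-typed.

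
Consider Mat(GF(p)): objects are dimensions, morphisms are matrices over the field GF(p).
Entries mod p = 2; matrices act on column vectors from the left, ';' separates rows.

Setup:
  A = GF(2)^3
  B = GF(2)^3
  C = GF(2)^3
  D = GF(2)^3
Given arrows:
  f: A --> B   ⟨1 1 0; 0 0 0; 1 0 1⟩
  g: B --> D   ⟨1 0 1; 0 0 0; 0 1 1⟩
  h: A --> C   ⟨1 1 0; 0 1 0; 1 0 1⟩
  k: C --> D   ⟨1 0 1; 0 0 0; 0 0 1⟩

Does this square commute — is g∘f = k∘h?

Answer: COMMUTES

Trace:
1) trace f;g:
  e0=(1,0,0) f-->(1,0,1) g-->(0,0,1)
  e1=(0,1,0) f-->(1,0,0) g-->(1,0,0)
  e2=(0,0,1) f-->(0,0,1) g-->(1,0,1)
  ⟦path⟧₁ = ⟨0 1 1; 0 0 0; 1 0 1⟩
2) trace h;k:
  e0=(1,0,0) h-->(1,0,1) k-->(0,0,1)
  e1=(0,1,0) h-->(1,1,0) k-->(1,0,0)
  e2=(0,0,1) h-->(0,0,1) k-->(1,0,1)
  ⟦path⟧₂ = ⟨0 1 1; 0 0 0; 1 0 1⟩
Equal? YES — commutes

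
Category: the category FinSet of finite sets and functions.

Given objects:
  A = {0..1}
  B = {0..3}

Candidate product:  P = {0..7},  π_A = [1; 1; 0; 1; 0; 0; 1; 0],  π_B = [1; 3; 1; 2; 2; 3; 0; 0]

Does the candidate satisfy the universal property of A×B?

Answer: VALID PRODUCT

Trace:
|A|·|B| = 2·4 = 8;  |P| = 8
Check the pairing map k ↦ (π_A(k), π_B(k)):
  0 -> (1,1)
  1 -> (1,3)
  2 -> (0,1)
  3 -> (1,2)
  4 -> (0,2)
  5 -> (0,3)
  6 -> (1,0)
  7 -> (0,0)
distinct pairs in image: 8 / 8 needed
  → bijection onto A×B; projections well-typed.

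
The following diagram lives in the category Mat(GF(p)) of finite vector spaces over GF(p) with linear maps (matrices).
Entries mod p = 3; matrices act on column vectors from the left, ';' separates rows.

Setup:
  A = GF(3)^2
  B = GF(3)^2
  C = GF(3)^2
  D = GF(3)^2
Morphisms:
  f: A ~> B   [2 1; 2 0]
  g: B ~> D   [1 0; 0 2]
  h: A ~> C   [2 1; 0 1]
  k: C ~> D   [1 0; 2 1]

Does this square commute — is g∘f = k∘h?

Answer: COMMUTES

Trace:
Along f;g (path 1):
  e0=(1,0) f~>(2,2) g~>(2,1)
  e1=(0,1) f~>(1,0) g~>(1,0)
  composite₁ = [2 1; 1 0]
Along h;k (path 2):
  e0=(1,0) h~>(2,0) k~>(2,1)
  e1=(0,1) h~>(1,1) k~>(1,0)
  composite₂ = [2 1; 1 0]
Equal? same morphism ✓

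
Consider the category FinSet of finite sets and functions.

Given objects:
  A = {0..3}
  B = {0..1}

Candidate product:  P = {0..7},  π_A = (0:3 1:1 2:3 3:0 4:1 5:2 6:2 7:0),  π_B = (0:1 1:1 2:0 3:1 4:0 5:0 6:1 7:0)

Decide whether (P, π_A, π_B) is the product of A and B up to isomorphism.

Answer: VALID PRODUCT

Work:
|A|·|B| = 4·2 = 8;  |P| = 8
Check the pairing map k ↦ (π_A(k), π_B(k)):
  0 : (3,1)
  1 : (1,1)
  2 : (3,0)
  3 : (0,1)
  4 : (1,0)
  5 : (2,0)
  6 : (2,1)
  7 : (0,0)
distinct pairs in image: 8 / 8 needed
  → bijection onto A×B; projections well-typed.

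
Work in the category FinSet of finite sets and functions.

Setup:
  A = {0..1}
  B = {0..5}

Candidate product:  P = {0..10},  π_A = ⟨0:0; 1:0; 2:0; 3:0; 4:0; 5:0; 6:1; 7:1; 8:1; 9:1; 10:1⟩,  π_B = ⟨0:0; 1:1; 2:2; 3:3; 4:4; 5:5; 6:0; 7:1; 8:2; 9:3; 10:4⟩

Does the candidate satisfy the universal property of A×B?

Answer: NOT A VALID PRODUCT — |P|=11 ≠ |A|·|B|=12

Trace:
|A|·|B| = 2·6 = 12;  |P| = 11
  → cardinalities differ; no bijection possible.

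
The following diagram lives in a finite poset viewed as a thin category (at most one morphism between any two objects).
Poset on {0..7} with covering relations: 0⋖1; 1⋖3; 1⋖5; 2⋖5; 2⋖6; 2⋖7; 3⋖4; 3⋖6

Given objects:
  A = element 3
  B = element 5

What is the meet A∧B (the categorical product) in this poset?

Answer: A∧B = 1

Trace:
{x : x<=A ∧ x<=B} = {0,1}  (A=3, B=5)
  0 <= 1
  1 <= 1
glb = 1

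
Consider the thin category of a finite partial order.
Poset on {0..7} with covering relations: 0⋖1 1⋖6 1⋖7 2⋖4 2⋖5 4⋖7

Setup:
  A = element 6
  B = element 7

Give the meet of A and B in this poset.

Answer: A∧B = 1

Work:
Common predecessors of 6,7: {0,1}
  0 ⊑ 1
  1 ⊑ 1
glb = 1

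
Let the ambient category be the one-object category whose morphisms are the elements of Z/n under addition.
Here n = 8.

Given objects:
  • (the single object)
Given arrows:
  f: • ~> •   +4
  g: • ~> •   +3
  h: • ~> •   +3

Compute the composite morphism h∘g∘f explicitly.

  0 +4≡4 +3≡7 +3≡2  (mod 8)
result: +2

Answer: +2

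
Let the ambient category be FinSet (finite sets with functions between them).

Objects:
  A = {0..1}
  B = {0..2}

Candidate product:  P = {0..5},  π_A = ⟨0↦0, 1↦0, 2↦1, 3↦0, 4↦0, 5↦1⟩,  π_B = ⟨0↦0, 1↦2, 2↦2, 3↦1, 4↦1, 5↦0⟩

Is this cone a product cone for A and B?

Answer: NOT A VALID PRODUCT — duplicate pair at indices 4,3

Trace:
|A|·|B| = 2·3 = 6;  |P| = 6
Check the pairing map k ↦ (π_A(k), π_B(k)):
  0 ↦ (0,0)
  1 ↦ (0,2)
  2 ↦ (1,2)
  3 ↦ (0,1)
  4 ↦ (0,1)  ✗ repeats pair of k=3
  5 ↦ (1,0)
distinct pairs in image: 5 / 6 needed
  → (0,1) hit at k=3 and k=4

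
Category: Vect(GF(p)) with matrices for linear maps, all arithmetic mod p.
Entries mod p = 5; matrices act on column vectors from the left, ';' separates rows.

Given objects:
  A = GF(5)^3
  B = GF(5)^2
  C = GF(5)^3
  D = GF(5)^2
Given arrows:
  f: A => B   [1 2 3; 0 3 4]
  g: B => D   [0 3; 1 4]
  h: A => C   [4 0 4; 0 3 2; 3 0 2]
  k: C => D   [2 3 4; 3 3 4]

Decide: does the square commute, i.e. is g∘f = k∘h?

Along f;g (path 1):
  e0=(1,0,0) f=>(1,0) g=>(0,1)
  e1=(0,1,0) f=>(2,3) g=>(4,4)
  e2=(0,0,1) f=>(3,4) g=>(2,4)
  ⟦path⟧₁ = [0 4 2; 1 4 4]
Along h;k (path 2):
  e0=(1,0,0) h=>(4,0,3) k=>(0,4)
  e1=(0,1,0) h=>(0,3,0) k=>(4,4)
  e2=(0,0,1) h=>(4,2,2) k=>(2,1)
  ⟦path⟧₂ = [0 4 2; 4 4 1]
Equal? NO — does not commute

Answer: DOES NOT COMMUTE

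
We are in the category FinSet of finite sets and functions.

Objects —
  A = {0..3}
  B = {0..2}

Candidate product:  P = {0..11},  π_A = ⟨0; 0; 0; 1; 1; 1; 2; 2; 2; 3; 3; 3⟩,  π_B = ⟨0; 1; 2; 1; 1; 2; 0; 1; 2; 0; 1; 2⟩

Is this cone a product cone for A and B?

Answer: NOT A VALID PRODUCT — duplicate pair at indices 4,3

Derivation:
|A|·|B| = 4·3 = 12;  |P| = 12
Check the pairing map k ↦ (π_A(k), π_B(k)):
  0 ↦ (0,0)
  1 ↦ (0,1)
  2 ↦ (0,2)
  3 ↦ (1,1)
  4 ↦ (1,1)  ✗ repeats pair of k=3
  5 ↦ (1,2)
  6 ↦ (2,0)
  7 ↦ (2,1)
  8 ↦ (2,2)
  9 ↦ (3,0)
  10 ↦ (3,1)
  11 ↦ (3,2)
distinct pairs in image: 11 / 12 needed
  → (1,1) hit at k=3 and k=4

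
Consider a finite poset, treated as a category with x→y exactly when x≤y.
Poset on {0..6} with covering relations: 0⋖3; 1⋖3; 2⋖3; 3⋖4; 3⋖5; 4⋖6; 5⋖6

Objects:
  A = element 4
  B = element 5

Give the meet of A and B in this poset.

Answer: A∧B = 3

Work:
Lower bounds of A=4 and B=5: {0,1,2,3}
  0 <= 3
  1 <= 3
  2 <= 3
  3 <= 3
glb = 3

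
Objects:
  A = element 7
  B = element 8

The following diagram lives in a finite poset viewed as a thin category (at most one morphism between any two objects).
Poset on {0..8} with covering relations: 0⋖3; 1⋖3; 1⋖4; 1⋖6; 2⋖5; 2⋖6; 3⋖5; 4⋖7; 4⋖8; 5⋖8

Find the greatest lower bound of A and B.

Answer: A∧B = 4

Trace:
Lower bounds of A=7 and B=8: {1,4}
  1 ⊑ 4
  4 ⊑ 4
glb = 4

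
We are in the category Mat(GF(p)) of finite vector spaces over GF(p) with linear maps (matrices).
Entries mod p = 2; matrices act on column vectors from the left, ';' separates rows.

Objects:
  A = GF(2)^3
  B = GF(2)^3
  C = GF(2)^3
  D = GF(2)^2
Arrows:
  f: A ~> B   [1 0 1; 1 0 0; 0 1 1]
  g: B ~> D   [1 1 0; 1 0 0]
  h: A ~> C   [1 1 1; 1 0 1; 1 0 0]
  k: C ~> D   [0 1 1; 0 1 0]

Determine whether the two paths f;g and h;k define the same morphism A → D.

Along f;g (path 1):
  e0=(1,0,0) f~>(1,1,0) g~>(0,1)
  e1=(0,1,0) f~>(0,0,1) g~>(0,0)
  e2=(0,0,1) f~>(1,0,1) g~>(1,1)
  ⟦path⟧₁ = [0 0 1; 1 0 1]
Along h;k (path 2):
  e0=(1,0,0) h~>(1,1,1) k~>(0,1)
  e1=(0,1,0) h~>(1,0,0) k~>(0,0)
  e2=(0,0,1) h~>(1,1,0) k~>(1,1)
  ⟦path⟧₂ = [0 0 1; 1 0 1]
Equal? YES — commutes

Answer: COMMUTES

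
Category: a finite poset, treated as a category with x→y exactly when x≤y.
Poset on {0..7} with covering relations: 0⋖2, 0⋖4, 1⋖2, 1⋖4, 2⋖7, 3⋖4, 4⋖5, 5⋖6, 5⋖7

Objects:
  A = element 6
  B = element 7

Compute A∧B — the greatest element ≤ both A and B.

Answer: A∧B = 5

Derivation:
Common predecessors of 6,7: {0,1,3,4,5}
  0 <= 5
  1 <= 5
  3 <= 5
  4 <= 5
  5 <= 5
glb = 5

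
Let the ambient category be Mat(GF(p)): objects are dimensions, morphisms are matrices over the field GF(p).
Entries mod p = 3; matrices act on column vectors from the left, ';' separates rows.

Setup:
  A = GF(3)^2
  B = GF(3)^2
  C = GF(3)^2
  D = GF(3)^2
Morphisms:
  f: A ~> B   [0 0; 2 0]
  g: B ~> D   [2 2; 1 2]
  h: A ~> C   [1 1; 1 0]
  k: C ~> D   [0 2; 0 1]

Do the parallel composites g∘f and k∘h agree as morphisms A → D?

Answer: DOES NOT COMMUTE

Trace:
Path 1 = f;g:
  e0=(1,0) f~>(0,2) g~>(1,1)
  e1=(0,1) f~>(0,0) g~>(0,0)
  ⟦path⟧₁ = [1 0; 1 0]
Path 2 = h;k:
  e0=(1,0) h~>(1,1) k~>(2,1)
  e1=(0,1) h~>(1,0) k~>(0,0)
  ⟦path⟧₂ = [2 0; 1 0]
Equal? differ; not commutative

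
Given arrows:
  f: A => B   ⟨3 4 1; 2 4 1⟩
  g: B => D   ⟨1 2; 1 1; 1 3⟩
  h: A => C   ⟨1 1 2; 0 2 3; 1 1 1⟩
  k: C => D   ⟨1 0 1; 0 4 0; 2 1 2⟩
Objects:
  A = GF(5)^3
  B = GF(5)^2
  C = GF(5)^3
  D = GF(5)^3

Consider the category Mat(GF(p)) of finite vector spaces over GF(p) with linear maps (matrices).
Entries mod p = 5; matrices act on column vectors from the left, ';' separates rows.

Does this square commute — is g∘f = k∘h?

Path 1 = f;g:
  e0=[1,0,0] f=>[3,2] g=>[2,0,4]
  e1=[0,1,0] f=>[4,4] g=>[2,3,1]
  e2=[0,0,1] f=>[1,1] g=>[3,2,4]
  result₁ = ⟨2 2 3; 0 3 2; 4 1 4⟩
Path 2 = h;k:
  e0=[1,0,0] h=>[1,0,1] k=>[2,0,4]
  e1=[0,1,0] h=>[1,2,1] k=>[2,3,1]
  e2=[0,0,1] h=>[2,3,1] k=>[3,2,4]
  result₂ = ⟨2 2 3; 0 3 2; 4 1 4⟩
Equal? same morphism ✓

Answer: COMMUTES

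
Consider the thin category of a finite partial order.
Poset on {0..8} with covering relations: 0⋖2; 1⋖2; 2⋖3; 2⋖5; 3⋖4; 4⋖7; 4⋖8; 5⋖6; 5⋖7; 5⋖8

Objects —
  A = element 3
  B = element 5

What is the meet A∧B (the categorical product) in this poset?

{x : x≤A ∧ x≤B} = {0,1,2}  (A=3, B=5)
  0 ≤ 2
  1 ≤ 2
  2 ≤ 2
glb = 2

Answer: A∧B = 2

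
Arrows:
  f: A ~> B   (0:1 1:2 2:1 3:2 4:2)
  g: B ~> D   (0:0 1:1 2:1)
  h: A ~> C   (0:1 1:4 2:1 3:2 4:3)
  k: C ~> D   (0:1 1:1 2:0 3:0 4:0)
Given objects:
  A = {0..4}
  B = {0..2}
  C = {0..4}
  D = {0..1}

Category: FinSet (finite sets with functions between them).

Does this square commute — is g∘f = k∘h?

Answer: DOES NOT COMMUTE

Trace:
Along f;g (path 1):
  0 f~>1 g~>1
  1 f~>2 g~>1
  2 f~>1 g~>1
  3 f~>2 g~>1
  4 f~>2 g~>1
  result₁ = (0:1 1:1 2:1 3:1 4:1)
Along h;k (path 2):
  0 h~>1 k~>1
  1 h~>4 k~>0
  2 h~>1 k~>1
  3 h~>2 k~>0
  4 h~>3 k~>0
  result₂ = (0:1 1:0 2:1 3:0 4:0)
Equal? differ; not commutative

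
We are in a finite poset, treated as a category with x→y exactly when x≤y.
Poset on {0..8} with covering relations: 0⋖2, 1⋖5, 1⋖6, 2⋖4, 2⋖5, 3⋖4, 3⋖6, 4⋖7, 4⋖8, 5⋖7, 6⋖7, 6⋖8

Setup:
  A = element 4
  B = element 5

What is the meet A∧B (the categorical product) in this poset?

Lower bounds of A=4 and B=5: {0,2}
  0 <= 2
  2 <= 2
glb = 2

Answer: A∧B = 2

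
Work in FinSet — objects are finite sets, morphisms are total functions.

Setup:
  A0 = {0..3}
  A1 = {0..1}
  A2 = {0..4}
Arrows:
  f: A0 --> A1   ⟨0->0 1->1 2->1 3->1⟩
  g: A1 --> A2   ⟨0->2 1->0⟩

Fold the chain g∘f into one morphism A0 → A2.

  0 f-->0 g-->2
  1 f-->1 g-->0
  2 f-->1 g-->0
  3 f-->1 g-->0
result: ⟨0->2 1->0 2->0 3->0⟩

Answer: ⟨0->2 1->0 2->0 3->0⟩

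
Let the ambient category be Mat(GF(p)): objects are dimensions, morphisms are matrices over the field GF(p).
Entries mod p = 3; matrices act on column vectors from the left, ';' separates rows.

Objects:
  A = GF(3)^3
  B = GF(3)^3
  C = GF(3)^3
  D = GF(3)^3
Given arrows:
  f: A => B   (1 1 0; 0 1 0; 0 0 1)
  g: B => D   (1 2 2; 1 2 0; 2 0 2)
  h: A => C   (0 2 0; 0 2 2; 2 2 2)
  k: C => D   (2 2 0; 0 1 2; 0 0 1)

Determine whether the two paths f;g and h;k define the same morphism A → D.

Answer: DOES NOT COMMUTE

Work:
Path 1 = f;g:
  e0=(1,0,0) f=>(1,0,0) g=>(1,1,2)
  e1=(0,1,0) f=>(1,1,0) g=>(0,0,2)
  e2=(0,0,1) f=>(0,0,1) g=>(2,0,2)
  result₁ = (1 0 2; 1 0 0; 2 2 2)
Path 2 = h;k:
  e0=(1,0,0) h=>(0,0,2) k=>(0,1,2)
  e1=(0,1,0) h=>(2,2,2) k=>(2,0,2)
  e2=(0,0,1) h=>(0,2,2) k=>(1,0,2)
  result₂ = (0 2 1; 1 0 0; 2 2 2)
Equal? distinct morphisms ✗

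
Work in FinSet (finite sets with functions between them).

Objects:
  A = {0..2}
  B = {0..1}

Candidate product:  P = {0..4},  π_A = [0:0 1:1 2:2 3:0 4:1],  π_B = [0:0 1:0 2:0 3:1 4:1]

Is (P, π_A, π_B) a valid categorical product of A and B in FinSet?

Answer: NOT A VALID PRODUCT — |P|=5 ≠ |A|·|B|=6

Derivation:
|A|·|B| = 3·2 = 6;  |P| = 5
  → cardinalities differ; no bijection possible.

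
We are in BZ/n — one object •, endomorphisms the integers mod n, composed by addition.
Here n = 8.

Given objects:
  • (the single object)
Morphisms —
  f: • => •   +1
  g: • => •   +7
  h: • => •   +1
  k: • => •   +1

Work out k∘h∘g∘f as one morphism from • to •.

  0 +1≡1 +7≡0 +1≡1 +1≡2  (mod 8)
composite: +2

Answer: +2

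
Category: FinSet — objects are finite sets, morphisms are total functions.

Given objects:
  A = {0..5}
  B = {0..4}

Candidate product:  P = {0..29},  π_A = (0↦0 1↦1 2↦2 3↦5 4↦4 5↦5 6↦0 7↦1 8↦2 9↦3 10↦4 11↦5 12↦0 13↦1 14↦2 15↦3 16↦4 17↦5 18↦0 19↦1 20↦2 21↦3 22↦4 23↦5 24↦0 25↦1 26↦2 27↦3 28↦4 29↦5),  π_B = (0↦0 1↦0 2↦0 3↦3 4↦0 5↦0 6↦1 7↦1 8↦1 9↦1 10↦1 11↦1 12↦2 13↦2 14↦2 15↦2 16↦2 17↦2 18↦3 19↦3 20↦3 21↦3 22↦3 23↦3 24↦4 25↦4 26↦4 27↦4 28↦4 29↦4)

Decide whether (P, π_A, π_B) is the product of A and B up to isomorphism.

|A|·|B| = 6·5 = 30;  |P| = 30
Check the pairing map k ↦ (π_A(k), π_B(k)):
  0 ↦ (0,0)
  1 ↦ (1,0)
  2 ↦ (2,0)
  3 ↦ (5,3)
  4 ↦ (4,0)
  5 ↦ (5,0)
  6 ↦ (0,1)
  7 ↦ (1,1)
  8 ↦ (2,1)
  9 ↦ (3,1)
  10 ↦ (4,1)
  11 ↦ (5,1)
  12 ↦ (0,2)
  13 ↦ (1,2)
  14 ↦ (2,2)
  15 ↦ (3,2)
  16 ↦ (4,2)
  17 ↦ (5,2)
  18 ↦ (0,3)
  19 ↦ (1,3)
  20 ↦ (2,3)
  21 ↦ (3,3)
  22 ↦ (4,3)
  23 ↦ (5,3)  ✗ repeats pair of k=3
  24 ↦ (0,4)
  25 ↦ (1,4)
  26 ↦ (2,4)
  27 ↦ (3,4)
  28 ↦ (4,4)
  29 ↦ (5,4)
distinct pairs in image: 29 / 30 needed
  → (5,3) hit at k=3 and k=23

Answer: NOT A VALID PRODUCT — duplicate pair at indices 23,3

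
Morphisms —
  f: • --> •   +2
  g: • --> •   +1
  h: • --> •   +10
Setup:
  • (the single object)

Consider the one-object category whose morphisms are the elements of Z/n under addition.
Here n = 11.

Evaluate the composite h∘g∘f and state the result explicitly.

  0 +2≡2 +1≡3 +10≡2  (mod 11)
composite: +2

Answer: +2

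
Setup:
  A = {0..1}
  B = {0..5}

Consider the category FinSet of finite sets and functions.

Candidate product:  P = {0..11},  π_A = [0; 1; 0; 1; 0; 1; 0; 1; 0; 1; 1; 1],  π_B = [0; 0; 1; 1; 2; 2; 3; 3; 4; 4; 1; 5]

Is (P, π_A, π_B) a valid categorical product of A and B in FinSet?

Answer: NOT A VALID PRODUCT — duplicate pair at indices 3,10

Trace:
|A|·|B| = 2·6 = 12;  |P| = 12
Check the pairing map k ↦ (π_A(k), π_B(k)):
  0 ↦ (0,0)
  1 ↦ (1,0)
  2 ↦ (0,1)
  3 ↦ (1,1)
  4 ↦ (0,2)
  5 ↦ (1,2)
  6 ↦ (0,3)
  7 ↦ (1,3)
  8 ↦ (0,4)
  9 ↦ (1,4)
  10 ↦ (1,1)  ✗ repeats pair of k=3
  11 ↦ (1,5)
distinct pairs in image: 11 / 12 needed
  → (1,1) hit at k=3 and k=10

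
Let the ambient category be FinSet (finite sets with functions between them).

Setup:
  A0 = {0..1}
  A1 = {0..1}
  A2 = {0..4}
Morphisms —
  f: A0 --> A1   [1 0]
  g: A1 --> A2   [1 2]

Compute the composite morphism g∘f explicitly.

Answer: [2 1]

Trace:
  0 f-->1 g-->2
  1 f-->0 g-->1
⟦path⟧: [2 1]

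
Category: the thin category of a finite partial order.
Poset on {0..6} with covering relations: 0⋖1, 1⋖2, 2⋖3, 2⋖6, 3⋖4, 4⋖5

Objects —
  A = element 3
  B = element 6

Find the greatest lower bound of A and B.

Common predecessors of 3,6: {0,1,2}
  0 <= 2
  1 <= 2
  2 <= 2
glb = 2

Answer: A∧B = 2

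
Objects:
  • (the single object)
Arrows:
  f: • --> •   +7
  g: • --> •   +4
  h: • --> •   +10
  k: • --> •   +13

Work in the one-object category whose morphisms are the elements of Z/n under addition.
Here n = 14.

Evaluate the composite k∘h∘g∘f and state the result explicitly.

  0 +7≡7 +4≡11 +10≡7 +13≡6  (mod 14)
composite: +6

Answer: +6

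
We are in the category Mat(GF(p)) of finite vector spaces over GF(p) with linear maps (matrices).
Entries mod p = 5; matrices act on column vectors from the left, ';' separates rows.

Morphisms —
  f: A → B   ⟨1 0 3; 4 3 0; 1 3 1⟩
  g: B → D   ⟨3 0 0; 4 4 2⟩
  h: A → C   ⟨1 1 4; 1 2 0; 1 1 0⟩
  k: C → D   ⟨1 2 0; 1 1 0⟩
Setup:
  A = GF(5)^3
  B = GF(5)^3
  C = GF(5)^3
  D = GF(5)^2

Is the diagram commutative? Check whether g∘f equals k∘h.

Answer: COMMUTES

Derivation:
Path 1 = f;g:
  e0=⟨1,0,0⟩ f→⟨1,4,1⟩ g→⟨3,2⟩
  e1=⟨0,1,0⟩ f→⟨0,3,3⟩ g→⟨0,3⟩
  e2=⟨0,0,1⟩ f→⟨3,0,1⟩ g→⟨4,4⟩
  composite₁ = ⟨3 0 4; 2 3 4⟩
Path 2 = h;k:
  e0=⟨1,0,0⟩ h→⟨1,1,1⟩ k→⟨3,2⟩
  e1=⟨0,1,0⟩ h→⟨1,2,1⟩ k→⟨0,3⟩
  e2=⟨0,0,1⟩ h→⟨4,0,0⟩ k→⟨4,4⟩
  composite₂ = ⟨3 0 4; 2 3 4⟩
Equal? YES — commutes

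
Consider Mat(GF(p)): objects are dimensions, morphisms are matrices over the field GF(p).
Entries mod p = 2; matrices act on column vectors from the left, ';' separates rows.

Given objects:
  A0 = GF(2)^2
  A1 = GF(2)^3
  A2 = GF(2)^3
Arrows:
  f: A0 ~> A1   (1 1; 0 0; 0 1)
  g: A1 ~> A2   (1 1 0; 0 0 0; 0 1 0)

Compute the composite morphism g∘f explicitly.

Answer: (1 1; 0 0; 0 0)

Trace:
  e0=⟨1,0⟩ f~>⟨1,0,0⟩ g~>⟨1,0,0⟩
  e1=⟨0,1⟩ f~>⟨1,0,1⟩ g~>⟨1,0,0⟩
⟦path⟧: (1 1; 0 0; 0 0)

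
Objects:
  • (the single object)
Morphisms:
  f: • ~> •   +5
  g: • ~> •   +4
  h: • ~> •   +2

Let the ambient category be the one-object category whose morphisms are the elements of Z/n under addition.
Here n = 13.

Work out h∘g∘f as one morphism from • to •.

  0 +5≡5 +4≡9 +2≡11  (mod 13)
composite: +11

Answer: +11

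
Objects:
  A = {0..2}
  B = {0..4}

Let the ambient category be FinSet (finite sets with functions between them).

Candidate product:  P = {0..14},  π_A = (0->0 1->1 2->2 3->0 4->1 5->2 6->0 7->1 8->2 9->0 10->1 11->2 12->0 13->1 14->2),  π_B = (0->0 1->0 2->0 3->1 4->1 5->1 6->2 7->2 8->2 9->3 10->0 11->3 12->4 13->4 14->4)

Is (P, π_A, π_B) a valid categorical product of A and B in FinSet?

|A|·|B| = 3·5 = 15;  |P| = 15
Check the pairing map k ↦ (π_A(k), π_B(k)):
  0 -> (0,0)
  1 -> (1,0)
  2 -> (2,0)
  3 -> (0,1)
  4 -> (1,1)
  5 -> (2,1)
  6 -> (0,2)
  7 -> (1,2)
  8 -> (2,2)
  9 -> (0,3)
  10 -> (1,0)  ✗ repeats pair of k=1
  11 -> (2,3)
  12 -> (0,4)
  13 -> (1,4)
  14 -> (2,4)
distinct pairs in image: 14 / 15 needed
  → (1,0) hit at k=1 and k=10

Answer: NOT A VALID PRODUCT — duplicate pair at indices 1,10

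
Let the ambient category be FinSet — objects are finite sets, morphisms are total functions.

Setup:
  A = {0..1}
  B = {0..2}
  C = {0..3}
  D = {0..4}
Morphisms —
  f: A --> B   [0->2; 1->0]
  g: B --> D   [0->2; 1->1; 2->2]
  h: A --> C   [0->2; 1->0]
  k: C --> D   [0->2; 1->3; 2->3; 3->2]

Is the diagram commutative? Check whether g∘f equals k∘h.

Path 1 = f;g:
  0 f-->2 g-->2
  1 f-->0 g-->2
  result₁ = [0->2; 1->2]
Path 2 = h;k:
  0 h-->2 k-->3
  1 h-->0 k-->2
  result₂ = [0->3; 1->2]
Equal? differ; not commutative

Answer: DOES NOT COMMUTE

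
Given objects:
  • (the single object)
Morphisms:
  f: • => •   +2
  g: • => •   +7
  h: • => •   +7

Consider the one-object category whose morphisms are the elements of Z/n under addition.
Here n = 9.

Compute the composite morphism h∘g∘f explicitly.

Answer: +7

Trace:
  0 +2≡2 +7≡0 +7≡7  (mod 9)
result: +7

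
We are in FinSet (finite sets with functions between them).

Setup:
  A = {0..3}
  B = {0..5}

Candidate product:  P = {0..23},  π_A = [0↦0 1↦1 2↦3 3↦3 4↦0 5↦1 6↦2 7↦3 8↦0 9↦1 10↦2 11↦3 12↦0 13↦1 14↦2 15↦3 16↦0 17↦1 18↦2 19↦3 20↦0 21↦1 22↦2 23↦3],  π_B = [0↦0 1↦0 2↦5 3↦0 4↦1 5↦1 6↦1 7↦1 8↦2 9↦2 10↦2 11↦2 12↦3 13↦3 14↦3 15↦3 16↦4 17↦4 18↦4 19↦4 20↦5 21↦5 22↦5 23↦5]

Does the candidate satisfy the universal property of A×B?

|A|·|B| = 4·6 = 24;  |P| = 24
Check the pairing map k ↦ (π_A(k), π_B(k)):
  0 ↦ (0,0)
  1 ↦ (1,0)
  2 ↦ (3,5)
  3 ↦ (3,0)
  4 ↦ (0,1)
  5 ↦ (1,1)
  6 ↦ (2,1)
  7 ↦ (3,1)
  8 ↦ (0,2)
  9 ↦ (1,2)
  10 ↦ (2,2)
  11 ↦ (3,2)
  12 ↦ (0,3)
  13 ↦ (1,3)
  14 ↦ (2,3)
  15 ↦ (3,3)
  16 ↦ (0,4)
  17 ↦ (1,4)
  18 ↦ (2,4)
  19 ↦ (3,4)
  20 ↦ (0,5)
  21 ↦ (1,5)
  22 ↦ (2,5)
  23 ↦ (3,5)  ✗ repeats pair of k=2
distinct pairs in image: 23 / 24 needed
  → (3,5) hit at k=2 and k=23

Answer: NOT A VALID PRODUCT — duplicate pair at indices 23,2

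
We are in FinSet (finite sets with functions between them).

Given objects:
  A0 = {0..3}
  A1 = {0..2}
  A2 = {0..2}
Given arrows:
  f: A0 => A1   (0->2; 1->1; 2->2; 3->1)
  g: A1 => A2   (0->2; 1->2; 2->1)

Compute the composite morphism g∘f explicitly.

Answer: (0->1; 1->2; 2->1; 3->2)

Derivation:
  0 f=>2 g=>1
  1 f=>1 g=>2
  2 f=>2 g=>1
  3 f=>1 g=>2
composite: (0->1; 1->2; 2->1; 3->2)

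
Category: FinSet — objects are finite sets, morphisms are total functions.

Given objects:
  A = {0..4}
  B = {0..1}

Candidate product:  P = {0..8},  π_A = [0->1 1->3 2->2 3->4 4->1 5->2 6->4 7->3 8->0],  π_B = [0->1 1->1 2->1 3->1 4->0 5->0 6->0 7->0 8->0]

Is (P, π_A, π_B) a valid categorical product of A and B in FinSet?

|A|·|B| = 5·2 = 10;  |P| = 9
  → cardinalities differ; no bijection possible.

Answer: NOT A VALID PRODUCT — |P|=9 ≠ |A|·|B|=10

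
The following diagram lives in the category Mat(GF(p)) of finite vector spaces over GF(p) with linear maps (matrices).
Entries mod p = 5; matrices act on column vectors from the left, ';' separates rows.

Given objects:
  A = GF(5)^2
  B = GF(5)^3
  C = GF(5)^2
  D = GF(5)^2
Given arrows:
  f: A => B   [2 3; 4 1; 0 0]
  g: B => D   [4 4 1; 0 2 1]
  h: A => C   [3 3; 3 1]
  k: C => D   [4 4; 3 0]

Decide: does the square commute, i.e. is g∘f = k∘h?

Answer: DOES NOT COMMUTE

Trace:
Path 1 = f;g:
  e0=[1,0] f=>[2,4,0] g=>[4,3]
  e1=[0,1] f=>[3,1,0] g=>[1,2]
  ⟦path⟧₁ = [4 1; 3 2]
Path 2 = h;k:
  e0=[1,0] h=>[3,3] k=>[4,4]
  e1=[0,1] h=>[3,1] k=>[1,4]
  ⟦path⟧₂ = [4 1; 4 4]
Equal? NO — does not commute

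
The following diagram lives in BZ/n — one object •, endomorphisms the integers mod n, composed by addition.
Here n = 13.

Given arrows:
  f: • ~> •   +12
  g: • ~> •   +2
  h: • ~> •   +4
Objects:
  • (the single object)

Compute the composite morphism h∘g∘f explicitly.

  0 +12≡12 +2≡1 +4≡5  (mod 13)
result: +5

Answer: +5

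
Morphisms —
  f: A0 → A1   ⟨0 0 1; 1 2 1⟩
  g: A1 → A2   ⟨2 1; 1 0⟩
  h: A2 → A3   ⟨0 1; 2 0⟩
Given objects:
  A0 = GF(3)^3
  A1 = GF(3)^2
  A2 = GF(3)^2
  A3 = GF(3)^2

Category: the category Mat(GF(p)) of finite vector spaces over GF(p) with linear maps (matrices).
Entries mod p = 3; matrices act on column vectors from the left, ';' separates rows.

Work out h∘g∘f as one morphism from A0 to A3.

Answer: ⟨0 0 1; 2 1 0⟩

Trace:
  e0=(1,0,0) f→(0,1) g→(1,0) h→(0,2)
  e1=(0,1,0) f→(0,2) g→(2,0) h→(0,1)
  e2=(0,0,1) f→(1,1) g→(0,1) h→(1,0)
result: ⟨0 0 1; 2 1 0⟩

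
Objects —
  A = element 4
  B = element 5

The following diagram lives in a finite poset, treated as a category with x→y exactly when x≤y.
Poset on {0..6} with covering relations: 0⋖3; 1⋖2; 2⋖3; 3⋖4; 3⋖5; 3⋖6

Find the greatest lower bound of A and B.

{x : x≤A ∧ x≤B} = {0,1,2,3}  (A=4, B=5)
  0 ≤ 3
  1 ≤ 3
  2 ≤ 3
  3 ≤ 3
glb = 3

Answer: A∧B = 3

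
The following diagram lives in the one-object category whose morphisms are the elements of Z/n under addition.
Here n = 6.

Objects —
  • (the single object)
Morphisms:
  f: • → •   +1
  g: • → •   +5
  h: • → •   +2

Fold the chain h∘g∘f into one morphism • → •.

  0 +1≡1 +5≡0 +2≡2  (mod 6)
composite: +2

Answer: +2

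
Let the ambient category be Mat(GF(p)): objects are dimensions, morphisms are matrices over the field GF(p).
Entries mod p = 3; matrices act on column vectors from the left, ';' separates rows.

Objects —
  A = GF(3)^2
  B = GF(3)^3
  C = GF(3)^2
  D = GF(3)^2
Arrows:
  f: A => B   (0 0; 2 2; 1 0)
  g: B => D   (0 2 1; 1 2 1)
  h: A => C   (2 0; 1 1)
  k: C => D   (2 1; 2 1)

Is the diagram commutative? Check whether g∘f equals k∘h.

Answer: COMMUTES

Derivation:
1) trace f;g:
  e0=⟨1,0⟩ f=>⟨0,2,1⟩ g=>⟨2,2⟩
  e1=⟨0,1⟩ f=>⟨0,2,0⟩ g=>⟨1,1⟩
  ⟦path⟧₁ = (2 1; 2 1)
2) trace h;k:
  e0=⟨1,0⟩ h=>⟨2,1⟩ k=>⟨2,2⟩
  e1=⟨0,1⟩ h=>⟨0,1⟩ k=>⟨1,1⟩
  ⟦path⟧₂ = (2 1; 2 1)
Equal? YES — commutes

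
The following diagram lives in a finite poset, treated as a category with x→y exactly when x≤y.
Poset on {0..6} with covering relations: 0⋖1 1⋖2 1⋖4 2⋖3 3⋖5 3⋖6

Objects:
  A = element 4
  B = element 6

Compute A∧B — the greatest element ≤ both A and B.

Answer: A∧B = 1

Derivation:
{x : x<=A ∧ x<=B} = {0,1}  (A=4, B=6)
  0 <= 1
  1 <= 1
glb = 1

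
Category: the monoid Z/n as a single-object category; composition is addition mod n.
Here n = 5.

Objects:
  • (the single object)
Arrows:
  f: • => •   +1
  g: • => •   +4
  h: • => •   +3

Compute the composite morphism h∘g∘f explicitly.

Answer: +3

Trace:
  0 +1≡1 +4≡0 +3≡3  (mod 5)
composite: +3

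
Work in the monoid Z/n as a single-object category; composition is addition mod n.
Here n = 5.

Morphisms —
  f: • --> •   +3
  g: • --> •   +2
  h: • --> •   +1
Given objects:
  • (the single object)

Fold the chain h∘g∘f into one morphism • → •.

  0 +3≡3 +2≡0 +1≡1  (mod 5)
result: +1

Answer: +1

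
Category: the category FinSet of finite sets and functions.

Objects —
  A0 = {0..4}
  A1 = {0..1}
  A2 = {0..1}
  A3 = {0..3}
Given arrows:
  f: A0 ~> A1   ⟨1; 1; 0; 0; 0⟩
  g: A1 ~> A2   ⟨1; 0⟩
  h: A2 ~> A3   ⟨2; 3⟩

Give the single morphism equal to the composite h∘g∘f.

Answer: ⟨2; 2; 3; 3; 3⟩

Work:
  0 f~>1 g~>0 h~>2
  1 f~>1 g~>0 h~>2
  2 f~>0 g~>1 h~>3
  3 f~>0 g~>1 h~>3
  4 f~>0 g~>1 h~>3
⟦path⟧: ⟨2; 2; 3; 3; 3⟩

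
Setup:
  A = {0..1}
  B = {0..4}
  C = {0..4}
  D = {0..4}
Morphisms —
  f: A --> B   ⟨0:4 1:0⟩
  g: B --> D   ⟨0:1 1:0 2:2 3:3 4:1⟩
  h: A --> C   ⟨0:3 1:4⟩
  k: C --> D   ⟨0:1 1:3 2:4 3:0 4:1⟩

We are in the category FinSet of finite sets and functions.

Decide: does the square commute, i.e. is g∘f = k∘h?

Answer: DOES NOT COMMUTE

Trace:
Path 1 = f;g:
  0 f-->4 g-->1
  1 f-->0 g-->1
  composite₁ = ⟨0:1 1:1⟩
Path 2 = h;k:
  0 h-->3 k-->0
  1 h-->4 k-->1
  composite₂ = ⟨0:0 1:1⟩
Equal? distinct morphisms ✗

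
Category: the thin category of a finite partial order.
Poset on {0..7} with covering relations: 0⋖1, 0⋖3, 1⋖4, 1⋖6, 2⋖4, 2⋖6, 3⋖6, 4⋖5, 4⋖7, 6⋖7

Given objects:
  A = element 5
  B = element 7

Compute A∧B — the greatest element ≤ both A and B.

Answer: A∧B = 4

Derivation:
Lower bounds of A=5 and B=7: {0,1,2,4}
  0 ≤ 4
  1 ≤ 4
  2 ≤ 4
  4 ≤ 4
glb = 4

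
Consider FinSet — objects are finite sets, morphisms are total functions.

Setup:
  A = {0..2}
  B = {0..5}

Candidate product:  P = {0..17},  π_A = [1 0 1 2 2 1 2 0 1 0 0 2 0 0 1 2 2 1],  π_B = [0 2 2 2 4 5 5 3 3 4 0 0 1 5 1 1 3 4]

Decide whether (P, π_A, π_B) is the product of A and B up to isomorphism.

|A|·|B| = 3·6 = 18;  |P| = 18
Check the pairing map k ↦ (π_A(k), π_B(k)):
  0 -> (1,0)
  1 -> (0,2)
  2 -> (1,2)
  3 -> (2,2)
  4 -> (2,4)
  5 -> (1,5)
  6 -> (2,5)
  7 -> (0,3)
  8 -> (1,3)
  9 -> (0,4)
  10 -> (0,0)
  11 -> (2,0)
  12 -> (0,1)
  13 -> (0,5)
  14 -> (1,1)
  15 -> (2,1)
  16 -> (2,3)
  17 -> (1,4)
distinct pairs in image: 18 / 18 needed
  → bijection onto A×B; projections well-typed.

Answer: VALID PRODUCT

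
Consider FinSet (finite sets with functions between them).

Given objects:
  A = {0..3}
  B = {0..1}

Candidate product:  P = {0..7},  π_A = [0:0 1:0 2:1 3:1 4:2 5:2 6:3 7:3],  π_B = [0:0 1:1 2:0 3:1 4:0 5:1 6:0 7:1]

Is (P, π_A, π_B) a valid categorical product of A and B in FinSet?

Answer: VALID PRODUCT

Work:
|A|·|B| = 4·2 = 8;  |P| = 8
Check the pairing map k ↦ (π_A(k), π_B(k)):
  0 : (0,0)
  1 : (0,1)
  2 : (1,0)
  3 : (1,1)
  4 : (2,0)
  5 : (2,1)
  6 : (3,0)
  7 : (3,1)
distinct pairs in image: 8 / 8 needed
  → bijection onto A×B; projections well-typed.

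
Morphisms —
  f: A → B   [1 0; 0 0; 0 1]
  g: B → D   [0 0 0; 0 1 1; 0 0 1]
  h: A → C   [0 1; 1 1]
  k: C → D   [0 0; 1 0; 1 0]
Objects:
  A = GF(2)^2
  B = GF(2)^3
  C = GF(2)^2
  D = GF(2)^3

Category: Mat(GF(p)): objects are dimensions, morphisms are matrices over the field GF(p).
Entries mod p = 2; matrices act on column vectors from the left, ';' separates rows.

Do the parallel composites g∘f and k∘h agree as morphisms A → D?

1) trace f;g:
  e0=⟨1,0⟩ f→⟨1,0,0⟩ g→⟨0,0,0⟩
  e1=⟨0,1⟩ f→⟨0,0,1⟩ g→⟨0,1,1⟩
  ⟦path⟧₁ = [0 0; 0 1; 0 1]
2) trace h;k:
  e0=⟨1,0⟩ h→⟨0,1⟩ k→⟨0,0,0⟩
  e1=⟨0,1⟩ h→⟨1,1⟩ k→⟨0,1,1⟩
  ⟦path⟧₂ = [0 0; 0 1; 0 1]
Equal? equal; square commutes

Answer: COMMUTES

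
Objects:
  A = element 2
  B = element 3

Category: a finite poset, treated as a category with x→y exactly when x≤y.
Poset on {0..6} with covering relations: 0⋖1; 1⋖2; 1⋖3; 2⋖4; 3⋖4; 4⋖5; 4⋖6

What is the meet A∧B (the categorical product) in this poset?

Lower bounds of A=2 and B=3: {0,1}
  0 ⊑ 1
  1 ⊑ 1
glb = 1

Answer: A∧B = 1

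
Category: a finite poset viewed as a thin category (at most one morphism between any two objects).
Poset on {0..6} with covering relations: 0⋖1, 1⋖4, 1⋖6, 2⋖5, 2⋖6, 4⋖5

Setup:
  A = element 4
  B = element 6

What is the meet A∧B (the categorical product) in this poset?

Common predecessors of 4,6: {0,1}
  0 ⊑ 1
  1 ⊑ 1
glb = 1

Answer: A∧B = 1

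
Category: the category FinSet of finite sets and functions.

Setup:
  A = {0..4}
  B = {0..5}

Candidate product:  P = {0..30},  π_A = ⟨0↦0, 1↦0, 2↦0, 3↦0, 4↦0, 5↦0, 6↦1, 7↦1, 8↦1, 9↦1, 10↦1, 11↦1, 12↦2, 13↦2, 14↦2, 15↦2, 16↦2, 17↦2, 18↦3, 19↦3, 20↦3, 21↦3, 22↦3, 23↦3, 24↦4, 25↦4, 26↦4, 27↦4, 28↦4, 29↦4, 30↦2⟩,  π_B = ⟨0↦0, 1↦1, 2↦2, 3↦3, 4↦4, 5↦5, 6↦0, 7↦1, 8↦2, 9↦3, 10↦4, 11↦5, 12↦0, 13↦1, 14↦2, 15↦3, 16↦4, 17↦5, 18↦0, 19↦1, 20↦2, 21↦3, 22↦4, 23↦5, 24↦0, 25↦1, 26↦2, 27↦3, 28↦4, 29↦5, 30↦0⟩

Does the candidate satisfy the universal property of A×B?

|A|·|B| = 5·6 = 30;  |P| = 31
  → cardinalities differ; no bijection possible.

Answer: NOT A VALID PRODUCT — |P|=31 ≠ |A|·|B|=30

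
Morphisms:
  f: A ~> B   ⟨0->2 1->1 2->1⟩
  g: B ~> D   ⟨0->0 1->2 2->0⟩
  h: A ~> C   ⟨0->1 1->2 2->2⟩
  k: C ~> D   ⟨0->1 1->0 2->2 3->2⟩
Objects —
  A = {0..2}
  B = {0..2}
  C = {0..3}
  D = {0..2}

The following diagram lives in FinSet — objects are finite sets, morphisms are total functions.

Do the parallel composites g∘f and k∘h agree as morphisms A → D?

1) trace f;g:
  0 f~>2 g~>0
  1 f~>1 g~>2
  2 f~>1 g~>2
  result₁ = ⟨0->0 1->2 2->2⟩
2) trace h;k:
  0 h~>1 k~>0
  1 h~>2 k~>2
  2 h~>2 k~>2
  result₂ = ⟨0->0 1->2 2->2⟩
Equal? equal; square commutes

Answer: COMMUTES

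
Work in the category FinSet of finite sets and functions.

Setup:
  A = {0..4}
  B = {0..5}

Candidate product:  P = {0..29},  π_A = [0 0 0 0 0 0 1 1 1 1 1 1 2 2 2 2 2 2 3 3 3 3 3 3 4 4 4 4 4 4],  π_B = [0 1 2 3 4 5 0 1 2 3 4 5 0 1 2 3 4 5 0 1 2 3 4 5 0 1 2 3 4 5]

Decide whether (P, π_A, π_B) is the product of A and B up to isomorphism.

|A|·|B| = 5·6 = 30;  |P| = 30
Check the pairing map k ↦ (π_A(k), π_B(k)):
  0 -> (0,0)
  1 -> (0,1)
  2 -> (0,2)
  3 -> (0,3)
  4 -> (0,4)
  5 -> (0,5)
  6 -> (1,0)
  7 -> (1,1)
  8 -> (1,2)
  9 -> (1,3)
  10 -> (1,4)
  11 -> (1,5)
  12 -> (2,0)
  13 -> (2,1)
  14 -> (2,2)
  15 -> (2,3)
  16 -> (2,4)
  17 -> (2,5)
  18 -> (3,0)
  19 -> (3,1)
  20 -> (3,2)
  21 -> (3,3)
  22 -> (3,4)
  23 -> (3,5)
  24 -> (4,0)
  25 -> (4,1)
  26 -> (4,2)
  27 -> (4,3)
  28 -> (4,4)
  29 -> (4,5)
distinct pairs in image: 30 / 30 needed
  → bijection onto A×B; projections well-typed.

Answer: VALID PRODUCT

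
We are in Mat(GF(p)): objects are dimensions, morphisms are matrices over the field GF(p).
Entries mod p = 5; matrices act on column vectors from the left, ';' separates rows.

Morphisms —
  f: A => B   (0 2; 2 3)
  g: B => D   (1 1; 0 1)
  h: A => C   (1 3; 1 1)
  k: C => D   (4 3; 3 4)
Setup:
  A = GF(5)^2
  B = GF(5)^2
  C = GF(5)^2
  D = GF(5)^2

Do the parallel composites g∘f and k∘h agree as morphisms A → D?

Answer: COMMUTES

Trace:
Path 1 = f;g:
  e0=[1,0] f=>[0,2] g=>[2,2]
  e1=[0,1] f=>[2,3] g=>[0,3]
  composite₁ = (2 0; 2 3)
Path 2 = h;k:
  e0=[1,0] h=>[1,1] k=>[2,2]
  e1=[0,1] h=>[3,1] k=>[0,3]
  composite₂ = (2 0; 2 3)
Equal? YES — commutes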